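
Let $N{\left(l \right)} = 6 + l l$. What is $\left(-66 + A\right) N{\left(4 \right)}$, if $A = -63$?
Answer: $-2838$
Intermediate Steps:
$N{\left(l \right)} = 6 + l^{2}$
$\left(-66 + A\right) N{\left(4 \right)} = \left(-66 - 63\right) \left(6 + 4^{2}\right) = - 129 \left(6 + 16\right) = \left(-129\right) 22 = -2838$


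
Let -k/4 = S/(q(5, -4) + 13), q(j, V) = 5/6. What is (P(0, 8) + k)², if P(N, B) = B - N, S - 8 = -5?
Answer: 350464/6889 ≈ 50.873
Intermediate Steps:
S = 3 (S = 8 - 5 = 3)
q(j, V) = ⅚ (q(j, V) = 5*(⅙) = ⅚)
k = -72/83 (k = -12/(⅚ + 13) = -12/83/6 = -12*6/83 = -4*18/83 = -72/83 ≈ -0.86747)
(P(0, 8) + k)² = ((8 - 1*0) - 72/83)² = ((8 + 0) - 72/83)² = (8 - 72/83)² = (592/83)² = 350464/6889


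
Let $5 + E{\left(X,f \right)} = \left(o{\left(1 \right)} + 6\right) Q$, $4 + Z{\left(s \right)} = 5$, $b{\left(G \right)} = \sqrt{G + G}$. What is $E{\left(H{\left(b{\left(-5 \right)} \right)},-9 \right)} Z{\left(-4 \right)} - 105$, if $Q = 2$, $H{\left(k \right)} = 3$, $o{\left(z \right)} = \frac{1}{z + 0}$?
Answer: $-96$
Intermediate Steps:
$b{\left(G \right)} = \sqrt{2} \sqrt{G}$ ($b{\left(G \right)} = \sqrt{2 G} = \sqrt{2} \sqrt{G}$)
$o{\left(z \right)} = \frac{1}{z}$
$Z{\left(s \right)} = 1$ ($Z{\left(s \right)} = -4 + 5 = 1$)
$E{\left(X,f \right)} = 9$ ($E{\left(X,f \right)} = -5 + \left(1^{-1} + 6\right) 2 = -5 + \left(1 + 6\right) 2 = -5 + 7 \cdot 2 = -5 + 14 = 9$)
$E{\left(H{\left(b{\left(-5 \right)} \right)},-9 \right)} Z{\left(-4 \right)} - 105 = 9 \cdot 1 - 105 = 9 - 105 = -96$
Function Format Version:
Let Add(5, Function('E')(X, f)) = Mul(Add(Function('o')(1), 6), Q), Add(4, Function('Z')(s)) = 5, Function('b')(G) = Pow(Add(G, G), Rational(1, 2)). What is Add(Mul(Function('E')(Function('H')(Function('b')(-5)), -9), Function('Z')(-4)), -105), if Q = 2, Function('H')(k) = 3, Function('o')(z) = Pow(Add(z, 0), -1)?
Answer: -96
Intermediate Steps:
Function('b')(G) = Mul(Pow(2, Rational(1, 2)), Pow(G, Rational(1, 2))) (Function('b')(G) = Pow(Mul(2, G), Rational(1, 2)) = Mul(Pow(2, Rational(1, 2)), Pow(G, Rational(1, 2))))
Function('o')(z) = Pow(z, -1)
Function('Z')(s) = 1 (Function('Z')(s) = Add(-4, 5) = 1)
Function('E')(X, f) = 9 (Function('E')(X, f) = Add(-5, Mul(Add(Pow(1, -1), 6), 2)) = Add(-5, Mul(Add(1, 6), 2)) = Add(-5, Mul(7, 2)) = Add(-5, 14) = 9)
Add(Mul(Function('E')(Function('H')(Function('b')(-5)), -9), Function('Z')(-4)), -105) = Add(Mul(9, 1), -105) = Add(9, -105) = -96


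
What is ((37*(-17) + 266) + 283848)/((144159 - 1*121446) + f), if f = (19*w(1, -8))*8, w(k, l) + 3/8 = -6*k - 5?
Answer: 283485/20984 ≈ 13.510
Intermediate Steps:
w(k, l) = -43/8 - 6*k (w(k, l) = -3/8 + (-6*k - 5) = -3/8 + (-5 - 6*k) = -43/8 - 6*k)
f = -1729 (f = (19*(-43/8 - 6*1))*8 = (19*(-43/8 - 6))*8 = (19*(-91/8))*8 = -1729/8*8 = -1729)
((37*(-17) + 266) + 283848)/((144159 - 1*121446) + f) = ((37*(-17) + 266) + 283848)/((144159 - 1*121446) - 1729) = ((-629 + 266) + 283848)/((144159 - 121446) - 1729) = (-363 + 283848)/(22713 - 1729) = 283485/20984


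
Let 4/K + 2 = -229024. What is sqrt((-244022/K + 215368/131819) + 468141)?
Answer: 4*sqrt(15174150006620176001)/131819 ≈ 1.1820e+5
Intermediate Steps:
K = -2/114513 (K = 4/(-2 - 229024) = 4/(-229026) = 4*(-1/229026) = -2/114513 ≈ -1.7465e-5)
sqrt((-244022/K + 215368/131819) + 468141) = sqrt((-244022/(-2/114513) + 215368/131819) + 468141) = sqrt((-244022*(-114513/2) + 215368*(1/131819)) + 468141) = sqrt((13971845643 + 215368/131819) + 468141) = sqrt(1841754721029985/131819 + 468141) = sqrt(1841816430908464/131819) = 4*sqrt(15174150006620176001)/131819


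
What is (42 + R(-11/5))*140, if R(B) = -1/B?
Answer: 65380/11 ≈ 5943.6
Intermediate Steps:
(42 + R(-11/5))*140 = (42 - 1/((-11/5)))*140 = (42 - 1/((-11*⅕)))*140 = (42 - 1/(-11/5))*140 = (42 - 1*(-5/11))*140 = (42 + 5/11)*140 = (467/11)*140 = 65380/11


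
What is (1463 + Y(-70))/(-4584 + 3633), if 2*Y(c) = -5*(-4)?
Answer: -491/317 ≈ -1.5489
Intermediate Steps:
Y(c) = 10 (Y(c) = (-5*(-4))/2 = (½)*20 = 10)
(1463 + Y(-70))/(-4584 + 3633) = (1463 + 10)/(-4584 + 3633) = 1473/(-951) = 1473*(-1/951) = -491/317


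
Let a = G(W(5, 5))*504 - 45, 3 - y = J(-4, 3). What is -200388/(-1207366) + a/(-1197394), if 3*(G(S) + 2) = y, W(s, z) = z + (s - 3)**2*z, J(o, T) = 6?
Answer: 120911628867/722846402102 ≈ 0.16727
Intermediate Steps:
y = -3 (y = 3 - 1*6 = 3 - 6 = -3)
W(s, z) = z + z*(-3 + s)**2 (W(s, z) = z + (-3 + s)**2*z = z + z*(-3 + s)**2)
G(S) = -3 (G(S) = -2 + (1/3)*(-3) = -2 - 1 = -3)
a = -1557 (a = -3*504 - 45 = -1512 - 45 = -1557)
-200388/(-1207366) + a/(-1197394) = -200388/(-1207366) - 1557/(-1197394) = -200388*(-1/1207366) - 1557*(-1/1197394) = 100194/603683 + 1557/1197394 = 120911628867/722846402102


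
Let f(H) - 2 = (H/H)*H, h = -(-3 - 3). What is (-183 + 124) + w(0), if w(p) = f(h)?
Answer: -51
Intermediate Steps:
h = 6 (h = -1*(-6) = 6)
f(H) = 2 + H (f(H) = 2 + (H/H)*H = 2 + 1*H = 2 + H)
w(p) = 8 (w(p) = 2 + 6 = 8)
(-183 + 124) + w(0) = (-183 + 124) + 8 = -59 + 8 = -51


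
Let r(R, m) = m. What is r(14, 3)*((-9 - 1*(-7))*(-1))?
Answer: 6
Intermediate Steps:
r(14, 3)*((-9 - 1*(-7))*(-1)) = 3*((-9 - 1*(-7))*(-1)) = 3*((-9 + 7)*(-1)) = 3*(-2*(-1)) = 3*2 = 6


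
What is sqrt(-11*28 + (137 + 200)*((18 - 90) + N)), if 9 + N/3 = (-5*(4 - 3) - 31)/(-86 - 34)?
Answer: I*sqrt(3336770)/10 ≈ 182.67*I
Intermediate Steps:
N = -261/10 (N = -27 + 3*((-5*(4 - 3) - 31)/(-86 - 34)) = -27 + 3*((-5*1 - 31)/(-120)) = -27 + 3*((-5 - 31)*(-1/120)) = -27 + 3*(-36*(-1/120)) = -27 + 3*(3/10) = -27 + 9/10 = -261/10 ≈ -26.100)
sqrt(-11*28 + (137 + 200)*((18 - 90) + N)) = sqrt(-11*28 + (137 + 200)*((18 - 90) - 261/10)) = sqrt(-308 + 337*(-72 - 261/10)) = sqrt(-308 + 337*(-981/10)) = sqrt(-308 - 330597/10) = sqrt(-333677/10) = I*sqrt(3336770)/10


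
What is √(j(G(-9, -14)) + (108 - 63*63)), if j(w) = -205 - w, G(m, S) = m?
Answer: I*√4057 ≈ 63.695*I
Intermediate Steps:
√(j(G(-9, -14)) + (108 - 63*63)) = √((-205 - 1*(-9)) + (108 - 63*63)) = √((-205 + 9) + (108 - 3969)) = √(-196 - 3861) = √(-4057) = I*√4057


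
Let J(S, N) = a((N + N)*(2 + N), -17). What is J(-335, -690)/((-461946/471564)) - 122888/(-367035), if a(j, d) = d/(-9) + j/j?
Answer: -73873782052/28258391685 ≈ -2.6142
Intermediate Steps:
a(j, d) = 1 - d/9 (a(j, d) = d*(-⅑) + 1 = -d/9 + 1 = 1 - d/9)
J(S, N) = 26/9 (J(S, N) = 1 - ⅑*(-17) = 1 + 17/9 = 26/9)
J(-335, -690)/((-461946/471564)) - 122888/(-367035) = 26/(9*((-461946/471564))) - 122888/(-367035) = 26/(9*((-461946*1/471564))) - 122888*(-1/367035) = 26/(9*(-76991/78594)) + 122888/367035 = (26/9)*(-78594/76991) + 122888/367035 = -681148/230973 + 122888/367035 = -73873782052/28258391685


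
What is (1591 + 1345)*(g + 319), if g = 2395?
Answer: 7968304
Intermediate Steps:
(1591 + 1345)*(g + 319) = (1591 + 1345)*(2395 + 319) = 2936*2714 = 7968304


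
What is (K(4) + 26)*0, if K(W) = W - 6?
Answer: 0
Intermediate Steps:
K(W) = -6 + W
(K(4) + 26)*0 = ((-6 + 4) + 26)*0 = (-2 + 26)*0 = 24*0 = 0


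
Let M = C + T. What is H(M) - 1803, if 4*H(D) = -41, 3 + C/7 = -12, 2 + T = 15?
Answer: -7253/4 ≈ -1813.3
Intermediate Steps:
T = 13 (T = -2 + 15 = 13)
C = -105 (C = -21 + 7*(-12) = -21 - 84 = -105)
M = -92 (M = -105 + 13 = -92)
H(D) = -41/4 (H(D) = (¼)*(-41) = -41/4)
H(M) - 1803 = -41/4 - 1803 = -7253/4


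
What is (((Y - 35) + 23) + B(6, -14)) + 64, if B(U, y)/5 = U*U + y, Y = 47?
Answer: 209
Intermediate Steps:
B(U, y) = 5*y + 5*U**2 (B(U, y) = 5*(U*U + y) = 5*(U**2 + y) = 5*(y + U**2) = 5*y + 5*U**2)
(((Y - 35) + 23) + B(6, -14)) + 64 = (((47 - 35) + 23) + (5*(-14) + 5*6**2)) + 64 = ((12 + 23) + (-70 + 5*36)) + 64 = (35 + (-70 + 180)) + 64 = (35 + 110) + 64 = 145 + 64 = 209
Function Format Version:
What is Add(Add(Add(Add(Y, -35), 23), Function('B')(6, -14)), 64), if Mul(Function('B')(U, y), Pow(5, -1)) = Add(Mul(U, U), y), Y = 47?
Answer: 209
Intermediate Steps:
Function('B')(U, y) = Add(Mul(5, y), Mul(5, Pow(U, 2))) (Function('B')(U, y) = Mul(5, Add(Mul(U, U), y)) = Mul(5, Add(Pow(U, 2), y)) = Mul(5, Add(y, Pow(U, 2))) = Add(Mul(5, y), Mul(5, Pow(U, 2))))
Add(Add(Add(Add(Y, -35), 23), Function('B')(6, -14)), 64) = Add(Add(Add(Add(47, -35), 23), Add(Mul(5, -14), Mul(5, Pow(6, 2)))), 64) = Add(Add(Add(12, 23), Add(-70, Mul(5, 36))), 64) = Add(Add(35, Add(-70, 180)), 64) = Add(Add(35, 110), 64) = Add(145, 64) = 209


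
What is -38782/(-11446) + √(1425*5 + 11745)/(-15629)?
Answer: 19391/5723 - √18870/15629 ≈ 3.3795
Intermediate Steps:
-38782/(-11446) + √(1425*5 + 11745)/(-15629) = -38782*(-1/11446) + √(7125 + 11745)*(-1/15629) = 19391/5723 + √18870*(-1/15629) = 19391/5723 - √18870/15629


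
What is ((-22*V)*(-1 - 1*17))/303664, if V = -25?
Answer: -2475/75916 ≈ -0.032602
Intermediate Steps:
((-22*V)*(-1 - 1*17))/303664 = ((-22*(-25))*(-1 - 1*17))/303664 = (550*(-1 - 17))*(1/303664) = (550*(-18))*(1/303664) = -9900*1/303664 = -2475/75916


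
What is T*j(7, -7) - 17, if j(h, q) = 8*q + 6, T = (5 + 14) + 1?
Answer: -1017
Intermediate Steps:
T = 20 (T = 19 + 1 = 20)
j(h, q) = 6 + 8*q
T*j(7, -7) - 17 = 20*(6 + 8*(-7)) - 17 = 20*(6 - 56) - 17 = 20*(-50) - 17 = -1000 - 17 = -1017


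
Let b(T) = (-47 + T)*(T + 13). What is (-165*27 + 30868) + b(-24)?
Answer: 27194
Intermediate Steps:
b(T) = (-47 + T)*(13 + T)
(-165*27 + 30868) + b(-24) = (-165*27 + 30868) + (-611 + (-24)**2 - 34*(-24)) = (-4455 + 30868) + (-611 + 576 + 816) = 26413 + 781 = 27194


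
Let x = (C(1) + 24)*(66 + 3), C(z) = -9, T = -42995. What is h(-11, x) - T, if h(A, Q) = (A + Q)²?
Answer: 1091571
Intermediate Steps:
x = 1035 (x = (-9 + 24)*(66 + 3) = 15*69 = 1035)
h(-11, x) - T = (-11 + 1035)² - 1*(-42995) = 1024² + 42995 = 1048576 + 42995 = 1091571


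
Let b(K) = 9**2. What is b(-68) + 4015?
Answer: 4096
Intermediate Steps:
b(K) = 81
b(-68) + 4015 = 81 + 4015 = 4096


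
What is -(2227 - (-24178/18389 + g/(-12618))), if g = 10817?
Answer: -73891450153/33147486 ≈ -2229.2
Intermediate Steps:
-(2227 - (-24178/18389 + g/(-12618))) = -(2227 - (-24178/18389 + 10817/(-12618))) = -(2227 - (-24178*1/18389 + 10817*(-1/12618))) = -(2227 - (-3454/2627 - 10817/12618)) = -(2227 - 1*(-71998831/33147486)) = -(2227 + 71998831/33147486) = -1*73891450153/33147486 = -73891450153/33147486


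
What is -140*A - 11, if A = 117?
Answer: -16391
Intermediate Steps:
-140*A - 11 = -140*117 - 11 = -16380 - 11 = -16391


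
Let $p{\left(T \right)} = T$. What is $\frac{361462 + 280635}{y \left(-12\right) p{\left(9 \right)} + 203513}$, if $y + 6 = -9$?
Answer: $\frac{642097}{205133} \approx 3.1301$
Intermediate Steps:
$y = -15$ ($y = -6 - 9 = -15$)
$\frac{361462 + 280635}{y \left(-12\right) p{\left(9 \right)} + 203513} = \frac{361462 + 280635}{\left(-15\right) \left(-12\right) 9 + 203513} = \frac{642097}{180 \cdot 9 + 203513} = \frac{642097}{1620 + 203513} = \frac{642097}{205133}$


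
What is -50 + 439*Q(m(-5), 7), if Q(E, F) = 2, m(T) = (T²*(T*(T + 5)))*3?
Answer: 828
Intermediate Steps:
m(T) = 3*T³*(5 + T) (m(T) = (T²*(T*(5 + T)))*3 = (T³*(5 + T))*3 = 3*T³*(5 + T))
-50 + 439*Q(m(-5), 7) = -50 + 439*2 = -50 + 878 = 828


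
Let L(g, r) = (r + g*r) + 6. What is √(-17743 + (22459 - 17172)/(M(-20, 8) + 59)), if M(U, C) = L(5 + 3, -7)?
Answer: I*√60398/2 ≈ 122.88*I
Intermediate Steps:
L(g, r) = 6 + r + g*r
M(U, C) = -57 (M(U, C) = 6 - 7 + (5 + 3)*(-7) = 6 - 7 + 8*(-7) = 6 - 7 - 56 = -57)
√(-17743 + (22459 - 17172)/(M(-20, 8) + 59)) = √(-17743 + (22459 - 17172)/(-57 + 59)) = √(-17743 + 5287/2) = √(-30199/2) = I*√60398/2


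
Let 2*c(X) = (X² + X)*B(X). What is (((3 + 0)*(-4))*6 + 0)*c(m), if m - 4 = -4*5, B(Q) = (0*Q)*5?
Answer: 0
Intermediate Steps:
B(Q) = 0 (B(Q) = 0*5 = 0)
m = -16 (m = 4 - 4*5 = 4 - 20 = -16)
c(X) = 0 (c(X) = ((X² + X)*0)/2 = ((X + X²)*0)/2 = (½)*0 = 0)
(((3 + 0)*(-4))*6 + 0)*c(m) = (((3 + 0)*(-4))*6 + 0)*0 = ((3*(-4))*6 + 0)*0 = (-12*6 + 0)*0 = (-72 + 0)*0 = -72*0 = 0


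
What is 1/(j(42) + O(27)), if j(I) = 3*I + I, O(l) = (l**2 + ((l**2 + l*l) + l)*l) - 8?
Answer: 1/40984 ≈ 2.4400e-5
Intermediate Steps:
O(l) = -8 + l**2 + l*(l + 2*l**2) (O(l) = (l**2 + ((l**2 + l**2) + l)*l) - 8 = (l**2 + (2*l**2 + l)*l) - 8 = (l**2 + (l + 2*l**2)*l) - 8 = (l**2 + l*(l + 2*l**2)) - 8 = -8 + l**2 + l*(l + 2*l**2))
j(I) = 4*I
1/(j(42) + O(27)) = 1/(4*42 + (-8 + 2*27**2 + 2*27**3)) = 1/(168 + (-8 + 2*729 + 2*19683)) = 1/(168 + (-8 + 1458 + 39366)) = 1/(168 + 40816) = 1/40984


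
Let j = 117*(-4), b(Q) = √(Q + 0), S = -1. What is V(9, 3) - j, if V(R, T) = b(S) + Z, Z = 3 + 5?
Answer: 476 + I ≈ 476.0 + 1.0*I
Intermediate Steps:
Z = 8
b(Q) = √Q
V(R, T) = 8 + I (V(R, T) = √(-1) + 8 = I + 8 = 8 + I)
j = -468
V(9, 3) - j = (8 + I) - 1*(-468) = (8 + I) + 468 = 476 + I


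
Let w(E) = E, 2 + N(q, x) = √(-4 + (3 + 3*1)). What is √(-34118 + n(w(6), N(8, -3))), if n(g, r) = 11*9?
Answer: I*√34019 ≈ 184.44*I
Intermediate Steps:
N(q, x) = -2 + √2 (N(q, x) = -2 + √(-4 + (3 + 3*1)) = -2 + √(-4 + (3 + 3)) = -2 + √(-4 + 6) = -2 + √2)
n(g, r) = 99
√(-34118 + n(w(6), N(8, -3))) = √(-34118 + 99) = √(-34019) = I*√34019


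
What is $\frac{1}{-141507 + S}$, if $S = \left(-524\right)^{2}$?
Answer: $\frac{1}{133069} \approx 7.5149 \cdot 10^{-6}$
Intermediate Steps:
$S = 274576$
$\frac{1}{-141507 + S} = \frac{1}{-141507 + 274576} = \frac{1}{133069}$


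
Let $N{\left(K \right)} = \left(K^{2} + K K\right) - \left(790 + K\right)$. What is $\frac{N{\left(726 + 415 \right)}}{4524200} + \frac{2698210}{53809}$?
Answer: $\frac{12347243606279}{243442677800} \approx 50.719$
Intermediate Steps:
$N{\left(K \right)} = -790 - K + 2 K^{2}$ ($N{\left(K \right)} = \left(K^{2} + K^{2}\right) - \left(790 + K\right) = 2 K^{2} - \left(790 + K\right) = -790 - K + 2 K^{2}$)
$\frac{N{\left(726 + 415 \right)}}{4524200} + \frac{2698210}{53809} = \frac{-790 - \left(726 + 415\right) + 2 \left(726 + 415\right)^{2}}{4524200} + \frac{2698210}{53809} = \left(-790 - 1141 + 2 \cdot 1141^{2}\right) \frac{1}{4524200} + 2698210 \cdot \frac{1}{53809} = \left(-790 - 1141 + 2 \cdot 1301881\right) \frac{1}{4524200} + \frac{2698210}{53809} = \left(-790 - 1141 + 2603762\right) \frac{1}{4524200} + \frac{2698210}{53809} = 2601831 \cdot \frac{1}{4524200} + \frac{2698210}{53809} = \frac{2601831}{4524200} + \frac{2698210}{53809} = \frac{12347243606279}{243442677800}$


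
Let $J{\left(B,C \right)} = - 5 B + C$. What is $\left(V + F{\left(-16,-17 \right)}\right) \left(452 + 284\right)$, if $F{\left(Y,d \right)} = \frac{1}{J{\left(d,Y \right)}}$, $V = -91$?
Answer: $- \frac{200896}{3} \approx -66965.0$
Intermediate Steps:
$J{\left(B,C \right)} = C - 5 B$
$F{\left(Y,d \right)} = \frac{1}{Y - 5 d}$
$\left(V + F{\left(-16,-17 \right)}\right) \left(452 + 284\right) = \left(-91 + \frac{1}{-16 - -85}\right) \left(452 + 284\right) = \left(-91 + \frac{1}{-16 + 85}\right) 736 = \left(-91 + \frac{1}{69}\right) 736 = \left(- \frac{6278}{69}\right) 736 = - \frac{200896}{3}$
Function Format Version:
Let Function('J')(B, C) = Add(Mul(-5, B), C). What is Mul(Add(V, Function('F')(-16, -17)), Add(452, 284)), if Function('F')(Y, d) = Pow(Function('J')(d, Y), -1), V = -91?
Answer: Rational(-200896, 3) ≈ -66965.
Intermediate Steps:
Function('J')(B, C) = Add(C, Mul(-5, B))
Function('F')(Y, d) = Pow(Add(Y, Mul(-5, d)), -1)
Mul(Add(V, Function('F')(-16, -17)), Add(452, 284)) = Mul(Add(-91, Pow(Add(-16, Mul(-5, -17)), -1)), Add(452, 284)) = Mul(Add(-91, Pow(Add(-16, 85), -1)), 736) = Mul(Add(-91, Pow(69, -1)), 736) = Mul(Add(-91, Rational(1, 69)), 736) = Mul(Rational(-6278, 69), 736) = Rational(-200896, 3)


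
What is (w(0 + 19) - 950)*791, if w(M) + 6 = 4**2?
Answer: -743540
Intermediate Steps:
w(M) = 10 (w(M) = -6 + 4**2 = -6 + 16 = 10)
(w(0 + 19) - 950)*791 = (10 - 950)*791 = -940*791 = -743540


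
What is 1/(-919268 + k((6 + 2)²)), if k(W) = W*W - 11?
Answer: -1/915183 ≈ -1.0927e-6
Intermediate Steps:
k(W) = -11 + W² (k(W) = W² - 11 = -11 + W²)
1/(-919268 + k((6 + 2)²)) = 1/(-919268 + (-11 + ((6 + 2)²)²)) = 1/(-919268 + (-11 + (8²)²)) = 1/(-919268 + (-11 + 64²)) = 1/(-919268 + (-11 + 4096)) = 1/(-919268 + 4085) = 1/(-915183) = -1/915183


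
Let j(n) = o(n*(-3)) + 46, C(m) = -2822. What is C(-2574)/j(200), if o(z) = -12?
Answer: -83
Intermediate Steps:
j(n) = 34 (j(n) = -12 + 46 = 34)
C(-2574)/j(200) = -2822/34 = -2822*1/34 = -83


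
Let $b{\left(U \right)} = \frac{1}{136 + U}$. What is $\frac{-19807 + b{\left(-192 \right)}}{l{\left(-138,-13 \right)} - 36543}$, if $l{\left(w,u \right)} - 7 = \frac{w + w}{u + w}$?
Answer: $\frac{167488143}{308932960} \approx 0.54215$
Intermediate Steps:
$l{\left(w,u \right)} = 7 + \frac{2 w}{u + w}$ ($l{\left(w,u \right)} = 7 + \frac{w + w}{u + w} = 7 + \frac{2 w}{u + w}$)
$\frac{-19807 + b{\left(-192 \right)}}{l{\left(-138,-13 \right)} - 36543} = \frac{-19807 + \frac{1}{136 - 192}}{\frac{7 \left(-13\right) + 9 \left(-138\right)}{-13 - 138} - 36543} = \frac{-19807 + \frac{1}{-56}}{\frac{-91 - 1242}{-151} - 36543} = \frac{-19807 - \frac{1}{56}}{\left(- \frac{1}{151}\right) \left(-1333\right) - 36543} = - \frac{1109193}{56 \left(\frac{1333}{151} - 36543\right)} = - \frac{1109193}{56 \left(- \frac{5516660}{151}\right)} = \left(- \frac{1109193}{56}\right) \left(- \frac{151}{5516660}\right) = \frac{167488143}{308932960}$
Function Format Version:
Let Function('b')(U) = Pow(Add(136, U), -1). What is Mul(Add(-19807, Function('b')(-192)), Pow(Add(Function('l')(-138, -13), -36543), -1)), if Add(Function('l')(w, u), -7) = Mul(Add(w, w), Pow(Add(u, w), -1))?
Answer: Rational(167488143, 308932960) ≈ 0.54215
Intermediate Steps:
Function('l')(w, u) = Add(7, Mul(2, w, Pow(Add(u, w), -1))) (Function('l')(w, u) = Add(7, Mul(Add(w, w), Pow(Add(u, w), -1))) = Add(7, Mul(Mul(2, w), Pow(Add(u, w), -1))) = Add(7, Mul(2, w, Pow(Add(u, w), -1))))
Mul(Add(-19807, Function('b')(-192)), Pow(Add(Function('l')(-138, -13), -36543), -1)) = Mul(Add(-19807, Pow(Add(136, -192), -1)), Pow(Add(Mul(Pow(Add(-13, -138), -1), Add(Mul(7, -13), Mul(9, -138))), -36543), -1)) = Mul(Add(-19807, Pow(-56, -1)), Pow(Add(Mul(Pow(-151, -1), Add(-91, -1242)), -36543), -1)) = Mul(Add(-19807, Rational(-1, 56)), Pow(Add(Mul(Rational(-1, 151), -1333), -36543), -1)) = Mul(Rational(-1109193, 56), Pow(Add(Rational(1333, 151), -36543), -1)) = Mul(Rational(-1109193, 56), Pow(Rational(-5516660, 151), -1)) = Mul(Rational(-1109193, 56), Rational(-151, 5516660)) = Rational(167488143, 308932960)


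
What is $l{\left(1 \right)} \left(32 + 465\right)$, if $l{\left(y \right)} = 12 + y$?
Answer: $6461$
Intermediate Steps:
$l{\left(1 \right)} \left(32 + 465\right) = \left(12 + 1\right) \left(32 + 465\right) = 13 \cdot 497 = 6461$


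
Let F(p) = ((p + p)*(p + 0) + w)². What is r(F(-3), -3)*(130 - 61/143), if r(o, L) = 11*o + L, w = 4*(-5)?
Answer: 759689/143 ≈ 5312.5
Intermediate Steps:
w = -20
F(p) = (-20 + 2*p²)² (F(p) = ((p + p)*(p + 0) - 20)² = ((2*p)*p - 20)² = (2*p² - 20)² = (-20 + 2*p²)²)
r(o, L) = L + 11*o
r(F(-3), -3)*(130 - 61/143) = (-3 + 11*(4*(-10 + (-3)²)²))*(130 - 61/143) = (-3 + 11*(4*(-10 + 9)²))*(130 - 61*1/143) = (-3 + 11*(4*(-1)²))*(130 - 61/143) = (-3 + 11*(4*1))*(18529/143) = (-3 + 11*4)*(18529/143) = (-3 + 44)*(18529/143) = 41*(18529/143) = 759689/143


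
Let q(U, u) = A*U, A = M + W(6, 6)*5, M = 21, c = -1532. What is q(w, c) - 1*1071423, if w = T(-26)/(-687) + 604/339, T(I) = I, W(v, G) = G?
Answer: -27722811653/25877 ≈ -1.0713e+6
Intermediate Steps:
w = 141254/77631 (w = -26/(-687) + 604/339 = -26*(-1/687) + 604*(1/339) = 26/687 + 604/339 = 141254/77631 ≈ 1.8196)
A = 51 (A = 21 + 6*5 = 21 + 30 = 51)
q(U, u) = 51*U
q(w, c) - 1*1071423 = 51*(141254/77631) - 1*1071423 = 2401318/25877 - 1071423 = -27722811653/25877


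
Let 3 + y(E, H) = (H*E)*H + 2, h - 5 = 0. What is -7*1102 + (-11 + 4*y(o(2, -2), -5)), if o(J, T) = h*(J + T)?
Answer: -7729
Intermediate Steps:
h = 5 (h = 5 + 0 = 5)
o(J, T) = 5*J + 5*T (o(J, T) = 5*(J + T) = 5*J + 5*T)
y(E, H) = -1 + E*H**2 (y(E, H) = -3 + ((H*E)*H + 2) = -3 + ((E*H)*H + 2) = -3 + (E*H**2 + 2) = -3 + (2 + E*H**2) = -1 + E*H**2)
-7*1102 + (-11 + 4*y(o(2, -2), -5)) = -7*1102 + (-11 + 4*(-1 + (5*2 + 5*(-2))*(-5)**2)) = -7714 + (-11 + 4*(-1 + (10 - 10)*25)) = -7714 + (-11 + 4*(-1 + 0*25)) = -7714 + (-11 + 4*(-1 + 0)) = -7714 + (-11 + 4*(-1)) = -7714 + (-11 - 4) = -7714 - 15 = -7729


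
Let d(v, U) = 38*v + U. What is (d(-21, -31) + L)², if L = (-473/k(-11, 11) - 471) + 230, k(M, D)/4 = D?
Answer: 18688329/16 ≈ 1.1680e+6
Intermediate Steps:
k(M, D) = 4*D
d(v, U) = U + 38*v
L = -1007/4 (L = (-473/(4*11) - 471) + 230 = (-473/44 - 471) + 230 = (-473*1/44 - 471) + 230 = (-43/4 - 471) + 230 = -1927/4 + 230 = -1007/4 ≈ -251.75)
(d(-21, -31) + L)² = ((-31 + 38*(-21)) - 1007/4)² = ((-31 - 798) - 1007/4)² = (-829 - 1007/4)² = (-4323/4)² = 18688329/16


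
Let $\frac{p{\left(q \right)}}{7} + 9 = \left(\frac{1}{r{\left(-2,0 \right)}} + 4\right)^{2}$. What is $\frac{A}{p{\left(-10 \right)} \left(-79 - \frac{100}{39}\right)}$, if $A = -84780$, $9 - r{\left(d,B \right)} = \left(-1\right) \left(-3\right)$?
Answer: $\frac{119031120}{6702367} \approx 17.76$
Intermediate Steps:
$r{\left(d,B \right)} = 6$ ($r{\left(d,B \right)} = 9 - \left(-1\right) \left(-3\right) = 9 - 3 = 6$)
$p{\left(q \right)} = \frac{2107}{36}$ ($p{\left(q \right)} = -63 + 7 \left(\frac{1}{6} + 4\right)^{2} = -63 + 7 \left(\frac{25}{6}\right)^{2} = -63 + 7 \cdot \frac{625}{36} = -63 + \frac{4375}{36} = \frac{2107}{36}$)
$\frac{A}{p{\left(-10 \right)} \left(-79 - \frac{100}{39}\right)} = - \frac{84780}{\frac{2107}{36} \left(-79 - \frac{100}{39}\right)} = - \frac{84780}{\frac{2107}{36} \left(- \frac{3181}{39}\right)} = - \frac{84780}{- \frac{6702367}{1404}} = \left(-84780\right) \left(- \frac{1404}{6702367}\right) = \frac{119031120}{6702367}$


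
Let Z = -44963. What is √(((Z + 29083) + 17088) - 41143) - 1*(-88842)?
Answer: 88842 + 7*I*√815 ≈ 88842.0 + 199.84*I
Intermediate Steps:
√(((Z + 29083) + 17088) - 41143) - 1*(-88842) = √(((-44963 + 29083) + 17088) - 41143) - 1*(-88842) = √((-15880 + 17088) - 41143) + 88842 = √(1208 - 41143) + 88842 = √(-39935) + 88842 = 7*I*√815 + 88842 = 88842 + 7*I*√815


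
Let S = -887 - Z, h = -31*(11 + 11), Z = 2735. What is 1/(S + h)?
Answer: -1/4304 ≈ -0.00023234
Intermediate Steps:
h = -682 (h = -31*22 = -682)
S = -3622 (S = -887 - 1*2735 = -887 - 2735 = -3622)
1/(S + h) = 1/(-3622 - 682) = 1/(-4304) = -1/4304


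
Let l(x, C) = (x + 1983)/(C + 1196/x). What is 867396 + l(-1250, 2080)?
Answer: 1127096555317/1299402 ≈ 8.6740e+5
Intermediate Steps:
l(x, C) = (1983 + x)/(C + 1196/x)
867396 + l(-1250, 2080) = 867396 - 1250*(1983 - 1250)/(1196 + 2080*(-1250)) = 867396 - 1250*733/(1196 - 2600000) = 867396 - 1250*733/(-2598804) = 867396 - 1250*(-1/2598804)*733 = 867396 + 458125/1299402 = 1127096555317/1299402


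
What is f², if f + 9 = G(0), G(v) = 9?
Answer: 0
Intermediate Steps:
f = 0 (f = -9 + 9 = 0)
f² = 0² = 0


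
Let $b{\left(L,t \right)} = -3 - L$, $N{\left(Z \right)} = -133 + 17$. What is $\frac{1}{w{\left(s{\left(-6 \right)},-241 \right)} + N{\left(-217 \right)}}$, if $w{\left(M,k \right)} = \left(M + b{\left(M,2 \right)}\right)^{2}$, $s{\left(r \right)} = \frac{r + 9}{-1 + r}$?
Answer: $- \frac{1}{107} \approx -0.0093458$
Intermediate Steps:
$N{\left(Z \right)} = -116$
$s{\left(r \right)} = \frac{9 + r}{-1 + r}$
$w{\left(M,k \right)} = 9$ ($w{\left(M,k \right)} = \left(M - \left(3 + M\right)\right)^{2} = \left(-3\right)^{2} = 9$)
$\frac{1}{w{\left(s{\left(-6 \right)},-241 \right)} + N{\left(-217 \right)}} = \frac{1}{9 - 116} = \frac{1}{-107} = - \frac{1}{107}$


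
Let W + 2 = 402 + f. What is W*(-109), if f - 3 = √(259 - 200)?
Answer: -43927 - 109*√59 ≈ -44764.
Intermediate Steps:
f = 3 + √59 (f = 3 + √(259 - 200) = 3 + √59 ≈ 10.681)
W = 403 + √59 (W = -2 + (402 + (3 + √59)) = -2 + (405 + √59) = 403 + √59 ≈ 410.68)
W*(-109) = (403 + √59)*(-109) = -43927 - 109*√59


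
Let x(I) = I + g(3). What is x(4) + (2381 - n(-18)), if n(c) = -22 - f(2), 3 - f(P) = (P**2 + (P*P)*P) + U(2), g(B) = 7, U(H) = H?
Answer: 2403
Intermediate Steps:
f(P) = 1 - P**2 - P**3 (f(P) = 3 - ((P**2 + (P*P)*P) + 2) = 3 - ((P**2 + P**2*P) + 2) = 3 - ((P**2 + P**3) + 2) = 3 - (2 + P**2 + P**3) = 3 + (-2 - P**2 - P**3) = 1 - P**2 - P**3)
x(I) = 7 + I (x(I) = I + 7 = 7 + I)
n(c) = -11 (n(c) = -22 - (1 - 1*2**2 - 1*2**3) = -22 - (1 - 1*4 - 1*8) = -22 - (1 - 4 - 8) = -22 - 1*(-11) = -22 + 11 = -11)
x(4) + (2381 - n(-18)) = (7 + 4) + (2381 - 1*(-11)) = 11 + (2381 + 11) = 11 + 2392 = 2403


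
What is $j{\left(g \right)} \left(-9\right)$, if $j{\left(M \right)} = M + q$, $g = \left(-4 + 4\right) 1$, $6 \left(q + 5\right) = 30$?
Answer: $0$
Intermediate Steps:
$q = 0$ ($q = -5 + \frac{1}{6} \cdot 30 = -5 + 5 = 0$)
$g = 0$ ($g = 0 \cdot 1 = 0$)
$j{\left(M \right)} = M$ ($j{\left(M \right)} = M + 0 = M$)
$j{\left(g \right)} \left(-9\right) = 0 \left(-9\right) = 0$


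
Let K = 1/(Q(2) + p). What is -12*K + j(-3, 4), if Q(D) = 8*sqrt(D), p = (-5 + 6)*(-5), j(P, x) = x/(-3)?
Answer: -592/309 - 96*sqrt(2)/103 ≈ -3.2340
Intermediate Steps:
j(P, x) = -x/3 (j(P, x) = x*(-1/3) = -x/3)
p = -5 (p = 1*(-5) = -5)
K = 1/(-5 + 8*sqrt(2)) (K = 1/(8*sqrt(2) - 5) = 1/(-5 + 8*sqrt(2)) ≈ 0.15839)
-12*K + j(-3, 4) = -12*(5/103 + 8*sqrt(2)/103) - 1/3*4 = (-60/103 - 96*sqrt(2)/103) - 4/3 = -592/309 - 96*sqrt(2)/103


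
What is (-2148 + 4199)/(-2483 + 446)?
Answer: -293/291 ≈ -1.0069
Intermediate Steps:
(-2148 + 4199)/(-2483 + 446) = 2051/(-2037) = 2051*(-1/2037) = -293/291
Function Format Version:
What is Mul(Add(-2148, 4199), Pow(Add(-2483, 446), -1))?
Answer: Rational(-293, 291) ≈ -1.0069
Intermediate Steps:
Mul(Add(-2148, 4199), Pow(Add(-2483, 446), -1)) = Mul(2051, Pow(-2037, -1)) = Mul(2051, Rational(-1, 2037)) = Rational(-293, 291)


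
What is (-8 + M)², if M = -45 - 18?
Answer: 5041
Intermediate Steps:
M = -63
(-8 + M)² = (-8 - 63)² = (-71)² = 5041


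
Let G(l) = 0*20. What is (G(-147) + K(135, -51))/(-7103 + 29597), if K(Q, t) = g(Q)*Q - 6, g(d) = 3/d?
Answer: -1/7498 ≈ -0.00013337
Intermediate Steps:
G(l) = 0
K(Q, t) = -3 (K(Q, t) = (3/Q)*Q - 6 = 3 - 6 = -3)
(G(-147) + K(135, -51))/(-7103 + 29597) = (0 - 3)/(-7103 + 29597) = -3/22494 = -3*1/22494 = -1/7498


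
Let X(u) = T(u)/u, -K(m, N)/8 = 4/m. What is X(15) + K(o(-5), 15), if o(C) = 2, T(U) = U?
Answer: -15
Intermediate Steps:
K(m, N) = -32/m
X(u) = 1 (X(u) = u/u = 1)
X(15) + K(o(-5), 15) = 1 - 32/2 = 1 - 32*½ = 1 - 16 = -15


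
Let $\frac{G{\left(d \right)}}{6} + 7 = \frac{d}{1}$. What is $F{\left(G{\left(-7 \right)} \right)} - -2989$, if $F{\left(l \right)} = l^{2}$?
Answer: $10045$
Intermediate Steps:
$G{\left(d \right)} = -42 + 6 d$ ($G{\left(d \right)} = -42 + 6 \frac{d}{1} = -42 + 6 d 1 = -42 + 6 d$)
$F{\left(G{\left(-7 \right)} \right)} - -2989 = \left(-42 + 6 \left(-7\right)\right)^{2} - -2989 = \left(-42 - 42\right)^{2} + 2989 = \left(-84\right)^{2} + 2989 = 7056 + 2989 = 10045$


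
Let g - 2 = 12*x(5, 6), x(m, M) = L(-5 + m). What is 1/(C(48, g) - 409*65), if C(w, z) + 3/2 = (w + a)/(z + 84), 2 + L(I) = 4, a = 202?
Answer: -22/584853 ≈ -3.7616e-5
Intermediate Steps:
L(I) = 2 (L(I) = -2 + 4 = 2)
x(m, M) = 2
g = 26 (g = 2 + 12*2 = 2 + 24 = 26)
C(w, z) = -3/2 + (202 + w)/(84 + z) (C(w, z) = -3/2 + (w + 202)/(z + 84) = -3/2 + (202 + w)/(84 + z))
1/(C(48, g) - 409*65) = 1/((76 + 48 - 3/2*26)/(84 + 26) - 409*65) = 1/((76 + 48 - 39)/110 - 26585) = 1/((1/110)*85 - 26585) = 1/(17/22 - 26585) = 1/(-584853/22) = -22/584853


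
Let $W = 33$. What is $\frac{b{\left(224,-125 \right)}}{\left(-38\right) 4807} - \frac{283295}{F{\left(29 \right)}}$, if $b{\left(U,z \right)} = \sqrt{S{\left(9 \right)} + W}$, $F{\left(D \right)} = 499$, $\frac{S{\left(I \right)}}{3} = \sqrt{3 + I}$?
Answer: $- \frac{283295}{499} - \frac{\sqrt{33 + 6 \sqrt{3}}}{182666} \approx -567.73$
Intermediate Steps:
$S{\left(I \right)} = 3 \sqrt{3 + I}$
$b{\left(U,z \right)} = \sqrt{33 + 6 \sqrt{3}}$ ($b{\left(U,z \right)} = \sqrt{3 \sqrt{3 + 9} + 33} = \sqrt{3 \sqrt{12} + 33} = \sqrt{3 \cdot 2 \sqrt{3} + 33} = \sqrt{6 \sqrt{3} + 33} = \sqrt{33 + 6 \sqrt{3}}$)
$\frac{b{\left(224,-125 \right)}}{\left(-38\right) 4807} - \frac{283295}{F{\left(29 \right)}} = \frac{\sqrt{33 + 6 \sqrt{3}}}{\left(-38\right) 4807} - \frac{283295}{499} = \frac{\sqrt{33 + 6 \sqrt{3}}}{-182666} - \frac{283295}{499} = \sqrt{33 + 6 \sqrt{3}} \left(- \frac{1}{182666}\right) - \frac{283295}{499} = - \frac{\sqrt{33 + 6 \sqrt{3}}}{182666} - \frac{283295}{499} = - \frac{283295}{499} - \frac{\sqrt{33 + 6 \sqrt{3}}}{182666}$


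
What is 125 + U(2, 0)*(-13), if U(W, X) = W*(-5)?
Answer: 255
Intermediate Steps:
U(W, X) = -5*W
125 + U(2, 0)*(-13) = 125 - 5*2*(-13) = 125 - 10*(-13) = 125 + 130 = 255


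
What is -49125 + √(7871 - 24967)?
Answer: -49125 + 2*I*√4274 ≈ -49125.0 + 130.75*I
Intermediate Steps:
-49125 + √(7871 - 24967) = -49125 + √(-17096) = -49125 + 2*I*√4274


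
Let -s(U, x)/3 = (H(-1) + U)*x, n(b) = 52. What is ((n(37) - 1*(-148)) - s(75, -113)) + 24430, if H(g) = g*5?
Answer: 900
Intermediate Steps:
H(g) = 5*g
s(U, x) = -3*x*(-5 + U) (s(U, x) = -3*(5*(-1) + U)*x = -3*(-5 + U)*x = -3*x*(-5 + U))
((n(37) - 1*(-148)) - s(75, -113)) + 24430 = ((52 - 1*(-148)) - 3*(-113)*(5 - 1*75)) + 24430 = ((52 + 148) - 3*(-113)*(5 - 75)) + 24430 = (200 - 3*(-113)*(-70)) + 24430 = (200 - 1*23730) + 24430 = (200 - 23730) + 24430 = -23530 + 24430 = 900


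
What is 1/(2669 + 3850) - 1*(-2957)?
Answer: 19276684/6519 ≈ 2957.0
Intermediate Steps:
1/(2669 + 3850) - 1*(-2957) = 1/6519 + 2957 = 19276684/6519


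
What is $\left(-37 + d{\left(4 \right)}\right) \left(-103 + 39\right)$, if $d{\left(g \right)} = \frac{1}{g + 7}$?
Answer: $\frac{25984}{11} \approx 2362.2$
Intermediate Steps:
$d{\left(g \right)} = \frac{1}{7 + g}$
$\left(-37 + d{\left(4 \right)}\right) \left(-103 + 39\right) = \left(-37 + \frac{1}{7 + 4}\right) \left(-103 + 39\right) = \left(-37 + \frac{1}{11}\right) \left(-64\right) = \left(- \frac{406}{11}\right) \left(-64\right) = \frac{25984}{11}$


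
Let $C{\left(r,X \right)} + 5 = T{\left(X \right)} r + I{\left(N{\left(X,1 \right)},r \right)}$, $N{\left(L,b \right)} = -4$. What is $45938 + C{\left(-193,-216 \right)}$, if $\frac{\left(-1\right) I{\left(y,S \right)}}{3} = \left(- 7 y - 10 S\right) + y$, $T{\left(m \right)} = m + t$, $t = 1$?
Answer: $81566$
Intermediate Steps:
$T{\left(m \right)} = 1 + m$ ($T{\left(m \right)} = m + 1 = 1 + m$)
$I{\left(y,S \right)} = 18 y + 30 S$ ($I{\left(y,S \right)} = - 3 \left(\left(- 7 y - 10 S\right) + y\right) = - 3 \left(\left(- 10 S - 7 y\right) + y\right) = - 3 \left(- 10 S - 6 y\right) = 18 y + 30 S$)
$C{\left(r,X \right)} = -77 + 30 r + r \left(1 + X\right)$ ($C{\left(r,X \right)} = -5 + \left(\left(1 + X\right) r + \left(18 \left(-4\right) + 30 r\right)\right) = -5 + \left(r \left(1 + X\right) + \left(-72 + 30 r\right)\right) = -5 + \left(-72 + 30 r + r \left(1 + X\right)\right) = -77 + 30 r + r \left(1 + X\right)$)
$45938 + C{\left(-193,-216 \right)} = 45938 - -35628 = 45938 + 35628 = 81566$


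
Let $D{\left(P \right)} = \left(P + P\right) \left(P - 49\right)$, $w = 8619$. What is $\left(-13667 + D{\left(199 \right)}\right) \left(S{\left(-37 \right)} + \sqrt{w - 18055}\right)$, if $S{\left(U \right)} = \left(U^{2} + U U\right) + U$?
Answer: $124335133 + 92066 i \sqrt{2359} \approx 1.2434 \cdot 10^{8} + 4.4716 \cdot 10^{6} i$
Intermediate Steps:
$D{\left(P \right)} = 2 P \left(-49 + P\right)$
$S{\left(U \right)} = U + 2 U^{2}$ ($S{\left(U \right)} = \left(U^{2} + U^{2}\right) + U = 2 U^{2} + U = U + 2 U^{2}$)
$\left(-13667 + D{\left(199 \right)}\right) \left(S{\left(-37 \right)} + \sqrt{w - 18055}\right) = \left(-13667 + 2 \cdot 199 \left(-49 + 199\right)\right) \left(- 37 \left(1 + 2 \left(-37\right)\right) + \sqrt{8619 - 18055}\right) = \left(-13667 + 2 \cdot 199 \cdot 150\right) \left(- 37 \left(1 - 74\right) + \sqrt{-9436}\right) = \left(-13667 + 59700\right) \left(\left(-37\right) \left(-73\right) + 2 i \sqrt{2359}\right) = 46033 \left(2701 + 2 i \sqrt{2359}\right) = 124335133 + 92066 i \sqrt{2359}$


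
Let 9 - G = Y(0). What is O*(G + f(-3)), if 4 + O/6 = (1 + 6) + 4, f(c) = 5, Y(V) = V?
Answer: 588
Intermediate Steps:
O = 42 (O = -24 + 6*((1 + 6) + 4) = -24 + 6*(7 + 4) = -24 + 6*11 = -24 + 66 = 42)
G = 9 (G = 9 - 1*0 = 9 + 0 = 9)
O*(G + f(-3)) = 42*(9 + 5) = 42*14 = 588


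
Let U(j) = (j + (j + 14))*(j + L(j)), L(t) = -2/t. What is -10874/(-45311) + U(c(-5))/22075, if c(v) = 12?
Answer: 781255189/3000720975 ≈ 0.26036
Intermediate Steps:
U(j) = (14 + 2*j)*(j - 2/j) (U(j) = (j + (j + 14))*(j - 2/j) = (j + (14 + j))*(j - 2/j) = (14 + 2*j)*(j - 2/j))
-10874/(-45311) + U(c(-5))/22075 = -10874/(-45311) + (-4 - 28/12 + 2*12² + 14*12)/22075 = -10874*(-1/45311) + (-4 - 28*1/12 + 2*144 + 168)*(1/22075) = 10874/45311 + (-4 - 7/3 + 288 + 168)*(1/22075) = 10874/45311 + (1349/3)*(1/22075) = 10874/45311 + 1349/66225 = 781255189/3000720975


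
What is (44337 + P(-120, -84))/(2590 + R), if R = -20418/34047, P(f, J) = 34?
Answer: 503566479/29387104 ≈ 17.136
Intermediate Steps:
R = -6806/11349 (R = -20418*1/34047 = -6806/11349 ≈ -0.59970)
(44337 + P(-120, -84))/(2590 + R) = (44337 + 34)/(2590 - 6806/11349) = 44371/(29387104/11349) = 44371*(11349/29387104) = 503566479/29387104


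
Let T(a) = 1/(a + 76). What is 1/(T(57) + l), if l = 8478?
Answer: 133/1127575 ≈ 0.00011795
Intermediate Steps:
T(a) = 1/(76 + a)
1/(T(57) + l) = 1/(1/(76 + 57) + 8478) = 1/(1/133 + 8478) = 1/(1127575/133) = 133/1127575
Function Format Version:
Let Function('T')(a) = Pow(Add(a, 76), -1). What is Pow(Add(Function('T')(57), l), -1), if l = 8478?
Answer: Rational(133, 1127575) ≈ 0.00011795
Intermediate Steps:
Function('T')(a) = Pow(Add(76, a), -1)
Pow(Add(Function('T')(57), l), -1) = Pow(Add(Pow(Add(76, 57), -1), 8478), -1) = Pow(Add(Pow(133, -1), 8478), -1) = Pow(Add(Rational(1, 133), 8478), -1) = Pow(Rational(1127575, 133), -1) = Rational(133, 1127575)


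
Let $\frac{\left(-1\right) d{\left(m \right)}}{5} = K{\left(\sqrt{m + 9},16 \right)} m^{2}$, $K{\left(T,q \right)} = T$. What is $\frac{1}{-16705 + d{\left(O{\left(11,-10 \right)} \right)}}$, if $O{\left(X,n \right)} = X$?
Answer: $- \frac{3341}{54347305} + \frac{242 \sqrt{5}}{54347305} \approx -5.1518 \cdot 10^{-5}$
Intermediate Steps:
$d{\left(m \right)} = - 5 m^{2} \sqrt{9 + m}$ ($d{\left(m \right)} = - 5 \sqrt{m + 9} m^{2} = - 5 \sqrt{9 + m} m^{2} = - 5 m^{2} \sqrt{9 + m}$)
$\frac{1}{-16705 + d{\left(O{\left(11,-10 \right)} \right)}} = \frac{1}{-16705 - 5 \cdot 11^{2} \sqrt{9 + 11}} = \frac{1}{-16705 - 605 \sqrt{20}} = \frac{1}{-16705 - 605 \cdot 2 \sqrt{5}} = \frac{1}{-16705 - 1210 \sqrt{5}}$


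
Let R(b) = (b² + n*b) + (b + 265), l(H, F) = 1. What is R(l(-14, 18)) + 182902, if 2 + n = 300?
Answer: 183467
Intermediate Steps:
n = 298 (n = -2 + 300 = 298)
R(b) = 265 + b² + 299*b (R(b) = (b² + 298*b) + (b + 265) = (b² + 298*b) + (265 + b) = 265 + b² + 299*b)
R(l(-14, 18)) + 182902 = (265 + 1² + 299*1) + 182902 = (265 + 1 + 299) + 182902 = 565 + 182902 = 183467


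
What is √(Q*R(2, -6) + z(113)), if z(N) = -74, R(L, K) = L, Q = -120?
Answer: I*√314 ≈ 17.72*I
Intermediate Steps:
√(Q*R(2, -6) + z(113)) = √(-120*2 - 74) = √(-240 - 74) = √(-314) = I*√314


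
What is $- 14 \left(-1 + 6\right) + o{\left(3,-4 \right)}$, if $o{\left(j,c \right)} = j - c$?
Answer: $-63$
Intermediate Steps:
$- 14 \left(-1 + 6\right) + o{\left(3,-4 \right)} = - 14 \left(-1 + 6\right) + \left(3 - -4\right) = \left(-14\right) 5 + \left(3 + 4\right) = -70 + 7 = -63$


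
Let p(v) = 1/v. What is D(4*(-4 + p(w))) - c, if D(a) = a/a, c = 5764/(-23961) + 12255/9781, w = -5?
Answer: -2901830/234362541 ≈ -0.012382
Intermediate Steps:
c = 237264371/234362541 (c = 5764*(-1/23961) + 12255*(1/9781) = -5764/23961 + 12255/9781 = 237264371/234362541 ≈ 1.0124)
D(a) = 1
D(4*(-4 + p(w))) - c = 1 - 1*237264371/234362541 = 1 - 237264371/234362541 = -2901830/234362541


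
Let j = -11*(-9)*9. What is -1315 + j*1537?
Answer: 1368152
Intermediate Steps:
j = 891 (j = 99*9 = 891)
-1315 + j*1537 = -1315 + 891*1537 = -1315 + 1369467 = 1368152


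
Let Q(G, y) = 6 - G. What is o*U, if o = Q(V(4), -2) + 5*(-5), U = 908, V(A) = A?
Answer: -20884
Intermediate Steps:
o = -23 (o = (6 - 1*4) + 5*(-5) = (6 - 4) - 25 = 2 - 25 = -23)
o*U = -23*908 = -20884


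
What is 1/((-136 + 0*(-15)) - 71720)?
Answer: -1/71856 ≈ -1.3917e-5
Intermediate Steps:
1/((-136 + 0*(-15)) - 71720) = 1/((-136 + 0) - 71720) = 1/(-136 - 71720) = 1/(-71856) = -1/71856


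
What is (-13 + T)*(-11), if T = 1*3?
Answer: 110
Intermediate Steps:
T = 3
(-13 + T)*(-11) = (-13 + 3)*(-11) = -10*(-11) = 110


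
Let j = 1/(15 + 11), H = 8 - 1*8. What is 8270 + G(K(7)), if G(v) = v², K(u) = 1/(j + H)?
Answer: 8946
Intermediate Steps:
H = 0 (H = 8 - 8 = 0)
j = 1/26 ≈ 0.038462
K(u) = 26 (K(u) = 1/(1/26 + 0) = 1/(1/26) = 26)
8270 + G(K(7)) = 8270 + 26² = 8270 + 676 = 8946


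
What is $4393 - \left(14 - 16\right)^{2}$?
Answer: $4389$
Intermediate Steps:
$4393 - \left(14 - 16\right)^{2} = 4393 - \left(-2\right)^{2} = 4393 - 4 = 4389$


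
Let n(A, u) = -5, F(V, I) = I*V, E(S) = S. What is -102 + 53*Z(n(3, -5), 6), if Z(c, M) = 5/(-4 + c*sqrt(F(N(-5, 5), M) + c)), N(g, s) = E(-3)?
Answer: (-510*sqrt(23) + 673*I)/(-4*I + 5*sqrt(23)) ≈ -103.79 + 10.752*I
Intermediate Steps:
N(g, s) = -3
Z(c, M) = 5/(-4 + c*sqrt(c - 3*M)) (Z(c, M) = 5/(-4 + c*sqrt(M*(-3) + c)) = 5/(-4 + c*sqrt(-3*M + c)) = 5/(-4 + c*sqrt(c - 3*M)))
-102 + 53*Z(n(3, -5), 6) = -102 + 53*(5/(-4 - 5*sqrt(-5 - 3*6))) = -102 + 53*(5/(-4 - 5*sqrt(-5 - 18))) = -102 + 53*(5/(-4 - 5*I*sqrt(23))) = -102 + 265/(-4 - 5*I*sqrt(23))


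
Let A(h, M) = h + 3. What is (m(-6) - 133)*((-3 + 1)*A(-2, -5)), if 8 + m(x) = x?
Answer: 294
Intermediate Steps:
A(h, M) = 3 + h
m(x) = -8 + x
(m(-6) - 133)*((-3 + 1)*A(-2, -5)) = ((-8 - 6) - 133)*((-3 + 1)*(3 - 2)) = (-14 - 133)*(-2*1) = -147*(-2) = 294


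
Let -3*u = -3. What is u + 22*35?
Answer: 771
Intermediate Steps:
u = 1 (u = -⅓*(-3) = 1)
u + 22*35 = 1 + 22*35 = 1 + 770 = 771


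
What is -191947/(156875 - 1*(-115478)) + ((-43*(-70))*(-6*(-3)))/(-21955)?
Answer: -3794056385/1195902023 ≈ -3.1725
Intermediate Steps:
-191947/(156875 - 1*(-115478)) + ((-43*(-70))*(-6*(-3)))/(-21955) = -191947/(156875 + 115478) + (3010*18)*(-1/21955) = -191947/272353 + 54180*(-1/21955) = -191947*1/272353 - 10836/4391 = -191947/272353 - 10836/4391 = -3794056385/1195902023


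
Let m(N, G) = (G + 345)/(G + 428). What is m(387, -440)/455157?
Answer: 95/5461884 ≈ 1.7393e-5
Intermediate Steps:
m(N, G) = (345 + G)/(428 + G)
m(387, -440)/455157 = ((345 - 440)/(428 - 440))/455157 = (-95/(-12))*(1/455157) = -1/12*(-95)*(1/455157) = (95/12)*(1/455157) = 95/5461884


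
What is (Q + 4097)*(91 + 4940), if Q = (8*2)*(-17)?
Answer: 19243575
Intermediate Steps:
Q = -272 (Q = 16*(-17) = -272)
(Q + 4097)*(91 + 4940) = (-272 + 4097)*(91 + 4940) = 3825*5031 = 19243575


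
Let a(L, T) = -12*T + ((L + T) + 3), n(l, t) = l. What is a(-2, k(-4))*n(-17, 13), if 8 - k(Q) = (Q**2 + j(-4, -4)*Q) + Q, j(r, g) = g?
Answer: -3757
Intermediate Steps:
k(Q) = 8 - Q**2 + 3*Q (k(Q) = 8 - ((Q**2 - 4*Q) + Q) = 8 - (Q**2 - 3*Q) = 8 + (-Q**2 + 3*Q) = 8 - Q**2 + 3*Q)
a(L, T) = 3 + L - 11*T (a(L, T) = -12*T + (3 + L + T) = 3 + L - 11*T)
a(-2, k(-4))*n(-17, 13) = (3 - 2 - 11*(8 - 1*(-4)**2 + 3*(-4)))*(-17) = (3 - 2 - 11*(8 - 1*16 - 12))*(-17) = (3 - 2 - 11*(8 - 16 - 12))*(-17) = (3 - 2 - 11*(-20))*(-17) = (3 - 2 + 220)*(-17) = 221*(-17) = -3757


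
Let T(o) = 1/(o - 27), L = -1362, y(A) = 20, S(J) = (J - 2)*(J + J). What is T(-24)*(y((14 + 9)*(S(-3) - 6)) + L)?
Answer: 1342/51 ≈ 26.314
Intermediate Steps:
S(J) = 2*J*(-2 + J) (S(J) = (-2 + J)*(2*J) = 2*J*(-2 + J))
T(o) = 1/(-27 + o)
T(-24)*(y((14 + 9)*(S(-3) - 6)) + L) = (20 - 1362)/(-27 - 24) = -1342/(-51) = -1/51*(-1342) = 1342/51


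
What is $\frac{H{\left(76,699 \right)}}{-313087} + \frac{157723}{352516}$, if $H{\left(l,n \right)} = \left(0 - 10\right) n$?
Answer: $\frac{51845107741}{110368176892} \approx 0.46975$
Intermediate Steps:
$H{\left(l,n \right)} = - 10 n$
$\frac{H{\left(76,699 \right)}}{-313087} + \frac{157723}{352516} = \frac{\left(-10\right) 699}{-313087} + \frac{157723}{352516} = \left(-6990\right) \left(- \frac{1}{313087}\right) + 157723 \cdot \frac{1}{352516} = \frac{6990}{313087} + \frac{157723}{352516} = \frac{51845107741}{110368176892}$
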